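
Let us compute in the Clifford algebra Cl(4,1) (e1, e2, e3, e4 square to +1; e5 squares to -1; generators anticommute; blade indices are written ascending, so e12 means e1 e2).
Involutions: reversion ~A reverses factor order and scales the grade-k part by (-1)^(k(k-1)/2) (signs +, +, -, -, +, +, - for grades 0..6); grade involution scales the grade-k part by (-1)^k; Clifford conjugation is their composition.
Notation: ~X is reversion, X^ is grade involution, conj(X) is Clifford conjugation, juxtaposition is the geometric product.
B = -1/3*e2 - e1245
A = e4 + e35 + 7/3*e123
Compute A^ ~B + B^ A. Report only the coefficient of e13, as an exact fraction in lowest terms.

first term: -7/9*e13 - 1/3*e24 + e125 - 1/3*e235 - 7/3*e345 - e1234
second term: -7/9*e13 + 1/3*e24 + e125 + 1/3*e235 + 7/3*e345 + e1234
Answer: -14/9


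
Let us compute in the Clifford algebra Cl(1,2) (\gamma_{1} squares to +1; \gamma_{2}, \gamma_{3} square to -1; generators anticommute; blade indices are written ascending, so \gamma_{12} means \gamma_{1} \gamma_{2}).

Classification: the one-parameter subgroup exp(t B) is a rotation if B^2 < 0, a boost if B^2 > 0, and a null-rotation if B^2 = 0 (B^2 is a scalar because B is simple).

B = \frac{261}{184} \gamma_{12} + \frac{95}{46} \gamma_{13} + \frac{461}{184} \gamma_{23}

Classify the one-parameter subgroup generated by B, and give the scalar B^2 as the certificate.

B^2 term by term: the squares give (\frac{261}{184})^2*(\gamma_{12})^2 + (\frac{95}{46})^2*(\gamma_{13})^2 + (\frac{461}{184})^2*(\gamma_{23})^2 = \frac{68121}{33856}*(+1) + \frac{9025}{2116}*(+1) + \frac{212521}{33856}*(-1) = 0 (each basis 2-blade squares to minus the product of its generators' squares); cross terms between blades sharing an index anticommute and cancel. So B^2 = 0.
Answer: null-rotation, certificate B^2 = 0. B^2 = 0 is basis-independent, so its sign is the whole story.


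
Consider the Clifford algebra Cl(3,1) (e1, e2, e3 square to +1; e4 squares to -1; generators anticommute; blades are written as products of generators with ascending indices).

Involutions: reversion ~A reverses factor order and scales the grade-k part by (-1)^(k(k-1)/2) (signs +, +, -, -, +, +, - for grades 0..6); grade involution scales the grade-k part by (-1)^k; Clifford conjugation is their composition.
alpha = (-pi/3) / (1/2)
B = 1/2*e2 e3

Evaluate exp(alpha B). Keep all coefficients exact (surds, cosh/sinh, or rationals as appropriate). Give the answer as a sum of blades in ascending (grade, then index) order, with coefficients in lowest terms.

B^2 = (1/2)^2*(e2 e3)^2 = 1/4*(-1) = -1/4 (a basis 2-blade squares to minus the product of its generators' squares).
B^2 = -1/4 — circular case — the even/odd split gives cos and sin: l = 1/2, alpha*l = -pi/3, so exp(alpha B) = cos(-pi/3) + (sin(-pi/3)/(1/2))*B = 1/2 + (-sqrt(3))*B.
Answer: 1/2 - sqrt(3)/2*e2 e3


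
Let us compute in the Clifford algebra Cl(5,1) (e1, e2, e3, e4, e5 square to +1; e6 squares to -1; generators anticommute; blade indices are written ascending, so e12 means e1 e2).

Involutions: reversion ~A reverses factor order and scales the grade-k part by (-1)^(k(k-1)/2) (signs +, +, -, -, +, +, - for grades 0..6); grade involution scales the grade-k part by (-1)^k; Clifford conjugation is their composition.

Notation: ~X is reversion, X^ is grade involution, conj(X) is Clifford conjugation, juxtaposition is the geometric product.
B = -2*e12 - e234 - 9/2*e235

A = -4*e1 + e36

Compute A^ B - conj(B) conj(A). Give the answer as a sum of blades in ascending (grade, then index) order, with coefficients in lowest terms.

first term: -8*e2 - e246 - 9/2*e256 - 4*e1234 - 18*e1235 - 2*e1236
second term: -8*e2 - e246 - 9/2*e256 + 4*e1234 + 18*e1235 - 2*e1236
Answer: -8*e1234 - 36*e1235


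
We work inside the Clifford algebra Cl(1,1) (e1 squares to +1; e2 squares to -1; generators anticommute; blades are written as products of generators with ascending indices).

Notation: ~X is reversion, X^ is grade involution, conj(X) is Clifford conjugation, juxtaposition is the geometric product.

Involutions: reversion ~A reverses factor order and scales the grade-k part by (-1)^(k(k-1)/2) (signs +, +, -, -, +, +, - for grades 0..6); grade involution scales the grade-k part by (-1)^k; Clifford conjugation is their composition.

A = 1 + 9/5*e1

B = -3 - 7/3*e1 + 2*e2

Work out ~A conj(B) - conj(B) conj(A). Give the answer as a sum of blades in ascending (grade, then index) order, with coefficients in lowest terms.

first term: 6/5 - 46/15*e1 - 2*e2 - 18/5*e1 e2
second term: -36/5 + 116/15*e1 - 2*e2 - 18/5*e1 e2
Answer: 42/5 - 54/5*e1


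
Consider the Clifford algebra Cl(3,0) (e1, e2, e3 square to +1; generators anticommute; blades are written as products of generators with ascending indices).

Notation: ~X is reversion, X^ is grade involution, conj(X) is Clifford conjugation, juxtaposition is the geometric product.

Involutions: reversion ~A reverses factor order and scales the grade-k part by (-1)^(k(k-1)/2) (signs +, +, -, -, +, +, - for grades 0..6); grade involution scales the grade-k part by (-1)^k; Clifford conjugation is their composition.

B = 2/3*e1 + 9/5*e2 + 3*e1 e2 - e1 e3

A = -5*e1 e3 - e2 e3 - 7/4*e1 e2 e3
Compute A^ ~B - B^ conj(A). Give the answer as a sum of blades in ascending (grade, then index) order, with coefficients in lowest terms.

first term: 5 + 7/4*e2 + 623/60*e3 - e1 e2 - 123/20*e1 e3 + 97/6*e2 e3 + 25/3*e1 e2 e3
second term: 5 + 7/4*e2 + 7/60*e3 + e1 e2 - 3/20*e1 e3 - 83/6*e2 e3 + 25/3*e1 e2 e3
Answer: 154/15*e3 - 2*e1 e2 - 6*e1 e3 + 30*e2 e3


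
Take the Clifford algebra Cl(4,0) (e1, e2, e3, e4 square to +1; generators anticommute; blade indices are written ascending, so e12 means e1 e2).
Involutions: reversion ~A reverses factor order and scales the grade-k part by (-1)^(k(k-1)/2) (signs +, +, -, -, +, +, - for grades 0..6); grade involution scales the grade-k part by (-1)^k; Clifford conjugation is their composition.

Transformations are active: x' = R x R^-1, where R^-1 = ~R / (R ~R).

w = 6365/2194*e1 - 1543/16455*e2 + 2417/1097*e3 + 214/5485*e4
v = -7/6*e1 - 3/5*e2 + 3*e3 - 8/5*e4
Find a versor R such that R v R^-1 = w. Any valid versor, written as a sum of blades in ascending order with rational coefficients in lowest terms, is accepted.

Equal squares first: v^2 = w^2 = 11953/900. Then v + w = 5708/3291*e1 - 11416/16455*e2 + 5708/1097*e3 - 8562/5485*e4 is a versor taking v to w, provided it is invertible.
Answer: 5708/3291*e1 - 11416/16455*e2 + 5708/1097*e3 - 8562/5485*e4


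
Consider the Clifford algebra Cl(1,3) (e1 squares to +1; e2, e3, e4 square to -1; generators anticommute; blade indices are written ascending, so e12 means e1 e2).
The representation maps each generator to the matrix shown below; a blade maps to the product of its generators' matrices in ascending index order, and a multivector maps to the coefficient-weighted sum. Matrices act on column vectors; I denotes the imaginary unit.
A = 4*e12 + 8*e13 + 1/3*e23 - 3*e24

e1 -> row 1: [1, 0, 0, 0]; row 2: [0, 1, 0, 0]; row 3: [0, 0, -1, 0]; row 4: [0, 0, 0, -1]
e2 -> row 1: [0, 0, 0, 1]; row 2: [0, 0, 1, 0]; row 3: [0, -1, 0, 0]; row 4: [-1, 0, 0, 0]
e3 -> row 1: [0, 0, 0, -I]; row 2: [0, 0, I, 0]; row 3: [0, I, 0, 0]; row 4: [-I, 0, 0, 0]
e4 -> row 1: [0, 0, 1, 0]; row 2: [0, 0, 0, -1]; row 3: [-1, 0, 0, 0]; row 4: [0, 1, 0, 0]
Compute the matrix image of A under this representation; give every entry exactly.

Bivector images (products of the table entries): rho(e12) = rho(e1)rho(e2) = row 1: [0, 0, 0, 1]; row 2: [0, 0, 1, 0]; row 3: [0, 1, 0, 0]; row 4: [1, 0, 0, 0]; rho(e13) = rho(e1)rho(e3) = row 1: [0, 0, 0, -I]; row 2: [0, 0, I, 0]; row 3: [0, -I, 0, 0]; row 4: [I, 0, 0, 0]; rho(e23) = rho(e2)rho(e3) = row 1: [-I, 0, 0, 0]; row 2: [0, I, 0, 0]; row 3: [0, 0, -I, 0]; row 4: [0, 0, 0, I]; rho(e24) = rho(e2)rho(e4) = row 1: [0, 1, 0, 0]; row 2: [-1, 0, 0, 0]; row 3: [0, 0, 0, 1]; row 4: [0, 0, -1, 0].
M = (4)*rho(e12) + (8)*rho(e13) + (1/3)*rho(e23) + (-3)*rho(e24), summed entrywise:
Answer: row 1: [-I/3, -3, 0, 4 - 8*I]; row 2: [3, I/3, 4 + 8*I, 0]; row 3: [0, 4 - 8*I, -I/3, -3]; row 4: [4 + 8*I, 0, 3, I/3]


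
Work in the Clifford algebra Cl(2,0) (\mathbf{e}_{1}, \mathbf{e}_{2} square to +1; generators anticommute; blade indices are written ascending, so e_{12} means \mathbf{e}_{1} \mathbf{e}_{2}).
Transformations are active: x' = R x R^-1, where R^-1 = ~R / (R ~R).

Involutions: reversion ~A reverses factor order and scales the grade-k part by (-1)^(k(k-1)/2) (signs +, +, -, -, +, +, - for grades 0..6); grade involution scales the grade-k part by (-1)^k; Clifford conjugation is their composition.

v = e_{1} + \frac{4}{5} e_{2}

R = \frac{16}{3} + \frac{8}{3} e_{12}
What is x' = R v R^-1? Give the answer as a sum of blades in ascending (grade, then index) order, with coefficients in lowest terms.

~R = \frac{16}{3} - \frac{8}{3} e_{12}, and R ~R = \frac{320}{9}, so R^-1 = ~R / (\frac{320}{9}).
R v = \frac{112}{15} e_{1} + \frac{8}{5} e_{2}
Answer: \frac{31}{25} e_{1} - \frac{8}{25} e_{2}


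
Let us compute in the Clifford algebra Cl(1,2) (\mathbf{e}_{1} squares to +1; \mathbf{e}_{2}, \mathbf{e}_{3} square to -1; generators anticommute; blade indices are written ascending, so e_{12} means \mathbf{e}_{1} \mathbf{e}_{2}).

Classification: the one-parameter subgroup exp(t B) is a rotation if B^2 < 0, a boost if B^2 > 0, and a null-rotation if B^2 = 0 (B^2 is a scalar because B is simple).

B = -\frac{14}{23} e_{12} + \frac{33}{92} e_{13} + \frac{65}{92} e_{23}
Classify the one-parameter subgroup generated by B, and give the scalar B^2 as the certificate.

B^2 term by term: the squares give (-\frac{14}{23})^2*(e_{12})^2 + (\frac{33}{92})^2*(e_{13})^2 + (\frac{65}{92})^2*(e_{23})^2 = \frac{196}{529}*(+1) + \frac{1089}{8464}*(+1) + \frac{4225}{8464}*(-1) = 0 (each basis 2-blade squares to minus the product of its generators' squares); cross terms between blades sharing an index anticommute and cancel. So B^2 = 0.
Answer: null-rotation, certificate B^2 = 0. Why this suffices: the scalar 0 survives any versor conjugation, so its sign alone determines the class however B is presented.


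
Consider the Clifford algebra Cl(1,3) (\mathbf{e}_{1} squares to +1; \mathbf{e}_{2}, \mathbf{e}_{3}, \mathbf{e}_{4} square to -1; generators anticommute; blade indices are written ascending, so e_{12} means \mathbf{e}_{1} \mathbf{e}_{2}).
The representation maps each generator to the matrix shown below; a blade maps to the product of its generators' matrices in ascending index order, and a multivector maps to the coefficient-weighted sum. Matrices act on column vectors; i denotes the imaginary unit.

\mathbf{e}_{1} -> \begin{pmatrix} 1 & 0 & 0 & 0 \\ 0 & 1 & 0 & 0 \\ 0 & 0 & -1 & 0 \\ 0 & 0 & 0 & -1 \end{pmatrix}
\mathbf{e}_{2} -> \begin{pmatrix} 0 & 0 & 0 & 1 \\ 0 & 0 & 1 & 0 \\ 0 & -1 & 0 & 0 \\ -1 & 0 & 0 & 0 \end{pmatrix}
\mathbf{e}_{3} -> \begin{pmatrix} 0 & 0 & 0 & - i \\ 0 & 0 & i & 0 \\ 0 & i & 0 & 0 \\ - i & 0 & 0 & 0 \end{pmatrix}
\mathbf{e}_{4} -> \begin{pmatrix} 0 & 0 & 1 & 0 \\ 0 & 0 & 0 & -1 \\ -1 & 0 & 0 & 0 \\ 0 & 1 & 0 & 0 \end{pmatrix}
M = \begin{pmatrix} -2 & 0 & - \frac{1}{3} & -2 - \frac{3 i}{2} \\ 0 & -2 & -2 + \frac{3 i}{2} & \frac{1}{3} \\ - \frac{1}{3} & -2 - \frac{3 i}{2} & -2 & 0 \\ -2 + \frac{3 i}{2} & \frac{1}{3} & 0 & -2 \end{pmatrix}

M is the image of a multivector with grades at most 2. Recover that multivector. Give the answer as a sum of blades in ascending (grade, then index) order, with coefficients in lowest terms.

Method: the blade images are trace-orthogonal — tr(rho(e_A) rho(e_B)^-1) = 4 if A = B and 0 otherwise — and rho(e_A)^-1 = (e_A)^2 * rho(e_A) with (e_A)^2 = +1 or -1, so the coefficient of e_A in the preimage is (e_A)^2 * tr(M rho(e_A))/4.
Nonzero projections over blades of grade <= 2: 1: (1)^2 = +1, tr(M 1) = -8, coefficient -2; e_{12}: (e_{12})^2 = +1, tr(M rho(e_{12})) = -8, coefficient -2; e_{13}: (e_{13})^2 = +1, tr(M rho(e_{13})) = 6, coefficient \frac{3}{2}; e_{14}: (e_{14})^2 = +1, tr(M rho(e_{14})) = - \frac{4}{3}, coefficient -\frac{1}{3}. Every other blade of grade <= 2 projects to 0.
Answer: -2 - 2 e_{12} + \frac{3}{2} e_{13} - \frac{1}{3} e_{14}


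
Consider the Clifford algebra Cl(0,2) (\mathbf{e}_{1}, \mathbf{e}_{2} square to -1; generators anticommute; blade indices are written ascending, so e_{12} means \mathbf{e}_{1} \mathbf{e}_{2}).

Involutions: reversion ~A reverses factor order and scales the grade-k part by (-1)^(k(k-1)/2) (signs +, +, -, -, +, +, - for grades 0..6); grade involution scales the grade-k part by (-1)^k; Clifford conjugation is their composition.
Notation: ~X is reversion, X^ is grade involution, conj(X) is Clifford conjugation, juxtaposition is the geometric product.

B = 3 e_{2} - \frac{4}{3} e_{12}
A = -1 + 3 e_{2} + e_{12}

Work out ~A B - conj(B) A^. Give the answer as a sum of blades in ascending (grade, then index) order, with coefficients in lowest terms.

first term: -\frac{31}{3} - e_{1} - 3 e_{2} + \frac{4}{3} e_{12}
second term: -\frac{31}{3} + e_{1} + 3 e_{2} - \frac{4}{3} e_{12}
Answer: -2 e_{1} - 6 e_{2} + \frac{8}{3} e_{12}


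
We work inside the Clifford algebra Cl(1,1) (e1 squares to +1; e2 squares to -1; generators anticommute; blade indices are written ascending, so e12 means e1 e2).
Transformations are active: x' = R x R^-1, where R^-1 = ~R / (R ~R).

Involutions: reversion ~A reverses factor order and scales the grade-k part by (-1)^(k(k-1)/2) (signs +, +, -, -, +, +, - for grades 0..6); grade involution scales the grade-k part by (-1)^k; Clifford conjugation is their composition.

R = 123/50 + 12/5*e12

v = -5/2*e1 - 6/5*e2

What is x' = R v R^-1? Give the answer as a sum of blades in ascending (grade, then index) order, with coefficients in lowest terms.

~R = 123/50 - 12/5*e12, and R ~R = 729/2500, so R^-1 = ~R / (729/2500).
R v = -327/100*e1 + 381/125*e2
Answer: -8533/162*e1 + 21314/405*e2


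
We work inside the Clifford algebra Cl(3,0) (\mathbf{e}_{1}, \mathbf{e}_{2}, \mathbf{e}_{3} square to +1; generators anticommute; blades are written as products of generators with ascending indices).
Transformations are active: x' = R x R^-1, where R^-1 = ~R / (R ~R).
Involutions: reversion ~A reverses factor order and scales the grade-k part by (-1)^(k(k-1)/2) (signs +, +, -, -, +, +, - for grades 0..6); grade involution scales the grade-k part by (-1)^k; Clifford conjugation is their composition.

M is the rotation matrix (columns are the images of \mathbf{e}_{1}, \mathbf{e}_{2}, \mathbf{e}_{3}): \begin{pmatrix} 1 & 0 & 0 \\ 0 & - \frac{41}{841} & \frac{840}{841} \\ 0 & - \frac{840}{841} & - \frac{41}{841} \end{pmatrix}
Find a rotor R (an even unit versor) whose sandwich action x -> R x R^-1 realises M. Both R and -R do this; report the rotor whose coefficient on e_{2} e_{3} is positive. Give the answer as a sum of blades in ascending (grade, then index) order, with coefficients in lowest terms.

Method: write R = a + b12*e_{1} e_{2} + b13*e_{1} e_{3} + b23*e_{2} e_{3} with a^2 + b12^2 + b13^2 + b23^2 = 1 (so R^-1 = ~R). Expanding the columns R e_j ~R gives tr M = 4a^2 - 1 and, from the antisymmetric part, M21 - M12 = -4a*b12, M13 - M31 = 4a*b13, M32 - M23 = -4a*b23.
Here tr M = \frac{759}{841}, so a^2 = (1 + tr M)/4 = \frac{400}{841} and a = ±\frac{20}{29}. Taking a = \frac{20}{29}: M21 - M12 = 0, M13 - M31 = 0, M32 - M23 = -\frac{1680}{841}, giving b12 = 0, b13 = 0, b23 = \frac{21}{29}, i.e. R = \frac{20}{29} + \frac{21}{29} e_{2} e_{3}.
Its e_{2} e_{3} coefficient is already positive.
Answer: \frac{20}{29} + \frac{21}{29} e_{2} e_{3}. Sheet selection: the two-to-one cover makes ±R indistinguishable at the matrix level (trace \frac{759}{841}), so uniqueness comes from the required sign on e_{2} e_{3}.


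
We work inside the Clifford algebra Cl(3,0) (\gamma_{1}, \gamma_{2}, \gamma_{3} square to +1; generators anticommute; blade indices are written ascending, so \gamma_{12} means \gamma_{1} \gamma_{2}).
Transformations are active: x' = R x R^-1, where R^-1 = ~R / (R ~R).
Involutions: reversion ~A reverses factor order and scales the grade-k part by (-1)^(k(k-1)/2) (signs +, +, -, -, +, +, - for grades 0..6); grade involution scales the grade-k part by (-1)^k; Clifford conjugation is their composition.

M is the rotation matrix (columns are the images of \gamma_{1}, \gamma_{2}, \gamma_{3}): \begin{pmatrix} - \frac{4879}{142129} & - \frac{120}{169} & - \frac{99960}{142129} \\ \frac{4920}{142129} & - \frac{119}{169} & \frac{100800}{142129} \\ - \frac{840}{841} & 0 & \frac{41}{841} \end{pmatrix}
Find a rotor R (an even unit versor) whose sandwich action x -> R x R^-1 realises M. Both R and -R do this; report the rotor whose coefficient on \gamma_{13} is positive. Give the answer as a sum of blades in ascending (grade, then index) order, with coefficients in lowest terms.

Method: write R = a + b12*\gamma_{12} + b13*\gamma_{13} + b23*\gamma_{23} with a^2 + b12^2 + b13^2 + b23^2 = 1 (so R^-1 = ~R). Expanding the columns R e_j ~R gives tr M = 4a^2 - 1 and, from the antisymmetric part, M21 - M12 = -4a*b12, M13 - M31 = 4a*b13, M32 - M23 = -4a*b23.
Here tr M = -\frac{98029}{142129}, so a^2 = (1 + tr M)/4 = \frac{11025}{142129} and a = ±\frac{105}{377}. Taking a = \frac{105}{377}: M21 - M12 = \frac{105840}{142129}, M13 - M31 = \frac{42000}{142129}, M32 - M23 = -\frac{100800}{142129}, giving b12 = -\frac{252}{377}, b13 = \frac{100}{377}, b23 = \frac{240}{377}, i.e. R = \frac{105}{377} - \frac{252}{377} \gamma_{12} + \frac{100}{377} \gamma_{13} + \frac{240}{377} \gamma_{23}.
Its \gamma_{13} coefficient is already positive.
Answer: \frac{105}{377} - \frac{252}{377} \gamma_{12} + \frac{100}{377} \gamma_{13} + \frac{240}{377} \gamma_{23}. Note: both R and -R realise this M (trace -\frac{98029}{142129}); the covering map identifies them, and the \gamma_{13}-coefficient sign is the tie-breaker.


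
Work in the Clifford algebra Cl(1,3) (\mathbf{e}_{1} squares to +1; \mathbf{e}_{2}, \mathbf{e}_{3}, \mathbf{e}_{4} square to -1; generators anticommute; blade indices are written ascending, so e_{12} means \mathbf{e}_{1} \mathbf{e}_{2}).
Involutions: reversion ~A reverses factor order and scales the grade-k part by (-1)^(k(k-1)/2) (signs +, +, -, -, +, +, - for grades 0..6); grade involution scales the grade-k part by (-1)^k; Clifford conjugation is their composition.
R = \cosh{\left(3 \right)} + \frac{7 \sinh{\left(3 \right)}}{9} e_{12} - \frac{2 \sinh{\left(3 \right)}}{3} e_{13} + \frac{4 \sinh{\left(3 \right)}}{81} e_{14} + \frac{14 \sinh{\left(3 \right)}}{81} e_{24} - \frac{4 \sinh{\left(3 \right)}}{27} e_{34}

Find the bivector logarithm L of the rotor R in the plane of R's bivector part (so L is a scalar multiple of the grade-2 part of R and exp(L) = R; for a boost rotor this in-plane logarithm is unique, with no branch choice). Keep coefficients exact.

The scalar part of R is \cosh{\left(3 \right)}, giving the rapidity magnitude (cosh is even); the bivector part supplies orientation, its quotient by sinh of the rapidity is the plane, and L = rapidity * plane — unique in that plane, since flipping both signs leaves L unchanged.
Concretely: cosh(rapidity) = \cosh{\left(3 \right)} gives rapidity = ±3, and since rapidity/sinh(rapidity) is even the sign is immaterial: L = (rapidity/sinh(rapidity)) * <R>_2 = (\frac{3}{\sinh{\left(3 \right)}}) * <R>_2.
Answer: \frac{7}{3} e_{12} - 2 e_{13} + \frac{4}{27} e_{14} + \frac{14}{27} e_{24} - \frac{4}{9} e_{34}


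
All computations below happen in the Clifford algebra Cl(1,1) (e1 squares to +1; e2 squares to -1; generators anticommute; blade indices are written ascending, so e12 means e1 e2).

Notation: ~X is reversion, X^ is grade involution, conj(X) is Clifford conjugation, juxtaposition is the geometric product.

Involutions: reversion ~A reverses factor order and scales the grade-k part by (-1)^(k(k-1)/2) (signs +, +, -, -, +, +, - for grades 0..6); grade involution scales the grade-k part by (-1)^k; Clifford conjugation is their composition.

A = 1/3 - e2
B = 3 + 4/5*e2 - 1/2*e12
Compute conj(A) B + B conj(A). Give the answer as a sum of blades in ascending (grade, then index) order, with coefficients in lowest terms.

first term: 1/5 - 1/2*e1 + 49/15*e2 - 1/6*e12
second term: 1/5 + 1/2*e1 + 49/15*e2 - 1/6*e12
Answer: 2/5 + 98/15*e2 - 1/3*e12


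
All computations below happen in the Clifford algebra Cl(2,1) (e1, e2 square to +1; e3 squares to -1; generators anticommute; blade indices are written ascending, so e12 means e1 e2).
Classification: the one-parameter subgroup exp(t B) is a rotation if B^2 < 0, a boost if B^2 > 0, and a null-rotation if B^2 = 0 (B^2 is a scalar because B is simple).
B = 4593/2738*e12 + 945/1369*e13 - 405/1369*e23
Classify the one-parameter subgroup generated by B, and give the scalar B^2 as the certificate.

B^2 term by term: the squares give (4593/2738)^2*(e12)^2 + (945/1369)^2*(e13)^2 + (-405/1369)^2*(e23)^2 = 21095649/7496644*(-1) + 893025/1874161*(+1) + 164025/1874161*(+1) = -9/4 (each basis 2-blade squares to minus the product of its generators' squares); cross terms between blades sharing an index anticommute and cancel. So B^2 = -9/4.
Answer: rotation, certificate B^2 = -9/4. B^2 = -9/4 is basis-independent, so its sign is the whole story.


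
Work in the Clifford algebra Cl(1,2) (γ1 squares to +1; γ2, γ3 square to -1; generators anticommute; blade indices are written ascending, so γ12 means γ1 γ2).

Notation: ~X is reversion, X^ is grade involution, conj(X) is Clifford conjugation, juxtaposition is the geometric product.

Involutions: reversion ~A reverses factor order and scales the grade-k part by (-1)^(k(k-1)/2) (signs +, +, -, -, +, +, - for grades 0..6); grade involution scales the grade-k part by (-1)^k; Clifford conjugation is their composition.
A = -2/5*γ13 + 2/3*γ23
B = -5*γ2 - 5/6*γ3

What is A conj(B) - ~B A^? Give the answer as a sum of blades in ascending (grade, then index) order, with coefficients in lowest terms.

first term: 1/3*γ1 - 5/9*γ2 + 10/3*γ3 + 2*γ123
second term: 1/3*γ1 - 5/9*γ2 + 10/3*γ3 - 2*γ123
Answer: 4*γ123


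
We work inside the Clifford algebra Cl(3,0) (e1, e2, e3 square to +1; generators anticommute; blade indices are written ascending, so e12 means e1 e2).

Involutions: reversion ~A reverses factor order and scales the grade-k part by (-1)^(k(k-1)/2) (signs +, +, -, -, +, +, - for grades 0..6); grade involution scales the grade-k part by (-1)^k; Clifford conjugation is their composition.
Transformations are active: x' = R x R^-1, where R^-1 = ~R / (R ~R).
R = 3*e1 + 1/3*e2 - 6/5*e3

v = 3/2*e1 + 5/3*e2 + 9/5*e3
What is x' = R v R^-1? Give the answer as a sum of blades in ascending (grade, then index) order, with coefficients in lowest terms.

~R = 3*e1 + 1/3*e2 - 6/5*e3, and R ~R = 2374/225, so R^-1 = ~R / (2374/225).
R v = 1303/450 + 9/2*e12 + 36/5*e13 + 13/5*e23
Answer: 174/1187*e1 - 10567/7122*e2 - 14592/5935*e3


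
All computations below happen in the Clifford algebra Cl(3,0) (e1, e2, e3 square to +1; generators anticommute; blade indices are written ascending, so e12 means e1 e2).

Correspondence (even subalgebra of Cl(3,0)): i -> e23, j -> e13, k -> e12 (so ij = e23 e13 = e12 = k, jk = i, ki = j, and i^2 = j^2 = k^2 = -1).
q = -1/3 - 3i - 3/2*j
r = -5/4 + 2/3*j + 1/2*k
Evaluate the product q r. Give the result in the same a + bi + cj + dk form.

In blades: q = -1/3 - 3/2*e13 - 3*e23, r = -5/4 + 1/2*e12 + 2/3*e13.
Distribute q over r term by term (generator squares from the signature, products reordered to ascending indices): (-1/3)*r = 5/12 - 1/6*e12 - 2/9*e13; (-3/2*e13)*r = 1 + 15/8*e13 - 3/4*e23; (-3*e23)*r = -2*e12 + 3/2*e13 + 15/4*e23.
Sum: 17/12 - 13/6*e12 + 227/72*e13 + 3*e23; translating back through the correspondence:
Answer: 17/12 + 3i + 227/72*j - 13/6*k


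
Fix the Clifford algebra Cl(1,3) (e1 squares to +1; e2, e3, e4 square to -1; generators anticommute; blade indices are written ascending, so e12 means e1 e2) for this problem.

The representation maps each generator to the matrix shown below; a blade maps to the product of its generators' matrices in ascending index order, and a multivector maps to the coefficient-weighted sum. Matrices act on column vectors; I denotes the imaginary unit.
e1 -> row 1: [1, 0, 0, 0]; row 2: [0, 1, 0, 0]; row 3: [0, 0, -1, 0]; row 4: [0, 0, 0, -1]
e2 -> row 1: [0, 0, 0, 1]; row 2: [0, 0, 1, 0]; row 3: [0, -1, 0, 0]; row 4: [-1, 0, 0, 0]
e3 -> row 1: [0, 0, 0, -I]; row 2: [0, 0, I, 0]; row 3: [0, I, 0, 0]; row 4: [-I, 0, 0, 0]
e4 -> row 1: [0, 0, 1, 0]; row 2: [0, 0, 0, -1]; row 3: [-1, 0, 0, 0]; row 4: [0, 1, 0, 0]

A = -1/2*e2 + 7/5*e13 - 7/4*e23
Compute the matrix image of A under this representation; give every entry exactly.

Bivector images (products of the table entries): rho(e13) = rho(e1)rho(e3) = row 1: [0, 0, 0, -I]; row 2: [0, 0, I, 0]; row 3: [0, -I, 0, 0]; row 4: [I, 0, 0, 0]; rho(e23) = rho(e2)rho(e3) = row 1: [-I, 0, 0, 0]; row 2: [0, I, 0, 0]; row 3: [0, 0, -I, 0]; row 4: [0, 0, 0, I].
M = (-1/2)*rho(e2) + (7/5)*rho(e13) + (-7/4)*rho(e23), summed entrywise:
Answer: row 1: [7*I/4, 0, 0, -1/2 - 7*I/5]; row 2: [0, -7*I/4, -1/2 + 7*I/5, 0]; row 3: [0, 1/2 - 7*I/5, 7*I/4, 0]; row 4: [1/2 + 7*I/5, 0, 0, -7*I/4]


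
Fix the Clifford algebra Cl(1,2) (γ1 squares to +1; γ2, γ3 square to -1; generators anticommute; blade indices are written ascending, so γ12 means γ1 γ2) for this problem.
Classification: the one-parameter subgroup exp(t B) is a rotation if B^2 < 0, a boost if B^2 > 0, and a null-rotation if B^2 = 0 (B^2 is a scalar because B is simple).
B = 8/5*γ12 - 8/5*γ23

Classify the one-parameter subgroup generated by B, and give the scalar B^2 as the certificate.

B^2 term by term: the squares give (8/5)^2*(γ12)^2 + (-8/5)^2*(γ23)^2 = 64/25*(+1) + 64/25*(-1) = 0 (each basis 2-blade squares to minus the product of its generators' squares); cross terms between blades sharing an index anticommute and cancel. So B^2 = 0.
Answer: null-rotation, certificate B^2 = 0. No conjugation can change B^2 = 0; the sign gives the class.


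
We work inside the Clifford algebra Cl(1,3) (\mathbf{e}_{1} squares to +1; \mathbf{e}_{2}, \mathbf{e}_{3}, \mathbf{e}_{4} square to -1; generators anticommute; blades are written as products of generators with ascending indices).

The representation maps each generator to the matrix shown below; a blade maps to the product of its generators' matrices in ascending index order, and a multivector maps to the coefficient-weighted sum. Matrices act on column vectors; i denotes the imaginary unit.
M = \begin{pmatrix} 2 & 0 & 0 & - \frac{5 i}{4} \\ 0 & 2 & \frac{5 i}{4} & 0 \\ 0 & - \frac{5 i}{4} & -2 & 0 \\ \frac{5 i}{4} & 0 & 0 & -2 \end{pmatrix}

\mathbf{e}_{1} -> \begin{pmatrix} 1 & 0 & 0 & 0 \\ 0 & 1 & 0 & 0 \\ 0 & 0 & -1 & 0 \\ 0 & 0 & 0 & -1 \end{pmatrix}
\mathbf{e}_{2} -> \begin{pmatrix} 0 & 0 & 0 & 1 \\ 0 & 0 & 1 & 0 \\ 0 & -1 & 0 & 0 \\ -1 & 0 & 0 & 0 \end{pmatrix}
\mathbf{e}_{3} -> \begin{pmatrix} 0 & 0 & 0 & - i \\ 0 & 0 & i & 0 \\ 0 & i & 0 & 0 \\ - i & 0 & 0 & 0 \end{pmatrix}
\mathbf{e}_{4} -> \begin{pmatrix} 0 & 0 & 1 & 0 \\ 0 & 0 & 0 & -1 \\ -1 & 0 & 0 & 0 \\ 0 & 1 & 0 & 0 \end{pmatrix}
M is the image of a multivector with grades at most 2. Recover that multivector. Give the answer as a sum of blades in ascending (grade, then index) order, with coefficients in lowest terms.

Method: the blade images are trace-orthogonal — tr(rho(e_A) rho(e_B)^-1) = 4 if A = B and 0 otherwise — and rho(e_A)^-1 = (e_A)^2 * rho(e_A) with (e_A)^2 = +1 or -1, so the coefficient of e_A in the preimage is (e_A)^2 * tr(M rho(e_A))/4.
Nonzero projections over blades of grade <= 2: e_{1}: (e_{1})^2 = +1, tr(M rho(e_{1})) = 8, coefficient 2; e_{1} e_{3}: (e_{1} e_{3})^2 = +1, tr(M rho(e_{1} e_{3})) = 5, coefficient \frac{5}{4}. Every other blade of grade <= 2 projects to 0.
Answer: 2 e_{1} + \frac{5}{4} e_{1} e_{3}


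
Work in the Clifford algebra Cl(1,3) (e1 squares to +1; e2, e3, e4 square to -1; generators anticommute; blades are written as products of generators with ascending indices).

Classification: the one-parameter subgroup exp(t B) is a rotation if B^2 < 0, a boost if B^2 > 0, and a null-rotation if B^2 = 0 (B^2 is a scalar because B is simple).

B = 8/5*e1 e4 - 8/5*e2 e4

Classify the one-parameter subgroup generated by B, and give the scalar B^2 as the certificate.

B^2 term by term: the squares give (8/5)^2*(e1 e4)^2 + (-8/5)^2*(e2 e4)^2 = 64/25*(+1) + 64/25*(-1) = 0 (each basis 2-blade squares to minus the product of its generators' squares); cross terms between blades sharing an index anticommute and cancel. So B^2 = 0.
Answer: null-rotation, certificate B^2 = 0. Because 0 is invariant under every versor sandwich, the classification follows from its sign alone.


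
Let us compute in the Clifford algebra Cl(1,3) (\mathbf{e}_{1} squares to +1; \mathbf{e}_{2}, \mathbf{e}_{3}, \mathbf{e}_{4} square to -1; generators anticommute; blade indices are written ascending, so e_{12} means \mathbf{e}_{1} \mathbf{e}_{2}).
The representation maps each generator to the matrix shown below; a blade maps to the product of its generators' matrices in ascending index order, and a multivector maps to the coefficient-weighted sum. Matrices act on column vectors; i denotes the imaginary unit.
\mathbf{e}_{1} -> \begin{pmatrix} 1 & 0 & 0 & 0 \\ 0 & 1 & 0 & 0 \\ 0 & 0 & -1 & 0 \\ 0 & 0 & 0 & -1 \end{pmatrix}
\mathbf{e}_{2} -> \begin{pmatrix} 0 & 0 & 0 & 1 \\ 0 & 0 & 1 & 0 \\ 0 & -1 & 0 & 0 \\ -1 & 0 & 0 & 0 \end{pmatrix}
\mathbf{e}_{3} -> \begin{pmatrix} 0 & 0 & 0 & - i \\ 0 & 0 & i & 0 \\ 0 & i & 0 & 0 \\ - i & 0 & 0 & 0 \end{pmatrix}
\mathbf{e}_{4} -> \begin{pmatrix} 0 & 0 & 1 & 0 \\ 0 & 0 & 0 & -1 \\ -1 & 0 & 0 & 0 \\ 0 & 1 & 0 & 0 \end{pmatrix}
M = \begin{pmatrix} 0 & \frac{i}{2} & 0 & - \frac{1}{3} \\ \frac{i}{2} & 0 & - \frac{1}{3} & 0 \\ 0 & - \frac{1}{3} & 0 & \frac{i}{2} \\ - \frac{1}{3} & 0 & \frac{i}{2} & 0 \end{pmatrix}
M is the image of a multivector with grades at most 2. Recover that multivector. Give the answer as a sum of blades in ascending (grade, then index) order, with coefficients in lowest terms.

Method: the blade images are trace-orthogonal — tr(rho(e_A) rho(e_B)^-1) = 4 if A = B and 0 otherwise — and rho(e_A)^-1 = (e_A)^2 * rho(e_A) with (e_A)^2 = +1 or -1, so the coefficient of e_A in the preimage is (e_A)^2 * tr(M rho(e_A))/4.
Nonzero projections over blades of grade <= 2: e_{12}: (e_{12})^2 = +1, tr(M rho(e_{12})) = - \frac{4}{3}, coefficient -\frac{1}{3}; e_{34}: (e_{34})^2 = -1, tr(M rho(e_{34})) = 2, coefficient -\frac{1}{2}. Every other blade of grade <= 2 projects to 0.
Answer: -\frac{1}{3} e_{12} - \frac{1}{2} e_{34}


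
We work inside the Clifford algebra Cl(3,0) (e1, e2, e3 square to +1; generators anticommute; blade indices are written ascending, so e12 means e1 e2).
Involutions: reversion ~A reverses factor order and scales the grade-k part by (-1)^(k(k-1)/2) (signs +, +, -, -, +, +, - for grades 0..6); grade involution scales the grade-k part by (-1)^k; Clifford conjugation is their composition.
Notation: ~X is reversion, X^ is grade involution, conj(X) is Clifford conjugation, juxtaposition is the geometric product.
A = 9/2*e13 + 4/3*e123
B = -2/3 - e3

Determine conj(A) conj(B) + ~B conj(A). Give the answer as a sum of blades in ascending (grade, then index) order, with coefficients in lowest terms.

first term: -9/2*e1 + 4/3*e12 + 3*e13 - 8/9*e123
second term: -9/2*e1 - 4/3*e12 + 3*e13 - 8/9*e123
Answer: -9*e1 + 6*e13 - 16/9*e123


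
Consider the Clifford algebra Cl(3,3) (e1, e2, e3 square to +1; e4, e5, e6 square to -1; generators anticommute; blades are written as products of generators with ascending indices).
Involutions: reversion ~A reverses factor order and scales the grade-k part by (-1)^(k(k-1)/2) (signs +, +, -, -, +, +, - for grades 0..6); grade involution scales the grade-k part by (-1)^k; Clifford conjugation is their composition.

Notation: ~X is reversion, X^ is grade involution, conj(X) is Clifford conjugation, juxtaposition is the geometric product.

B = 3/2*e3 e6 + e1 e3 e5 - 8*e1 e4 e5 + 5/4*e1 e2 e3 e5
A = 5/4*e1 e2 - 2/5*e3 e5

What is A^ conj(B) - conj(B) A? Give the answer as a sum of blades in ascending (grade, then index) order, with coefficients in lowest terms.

first term: -2/5*e1 - 1/2*e1 e2 - 25/16*e3 e5 - 3/5*e5 e6 + 16/5*e1 e3 e4 - 5/4*e2 e3 e5 + 10*e2 e4 e5 - 15/8*e1 e2 e3 e6
second term: -2/5*e1 - 1/2*e1 e2 - 25/16*e3 e5 + 3/5*e5 e6 - 16/5*e1 e3 e4 + 5/4*e2 e3 e5 - 10*e2 e4 e5 - 15/8*e1 e2 e3 e6
Answer: -6/5*e5 e6 + 32/5*e1 e3 e4 - 5/2*e2 e3 e5 + 20*e2 e4 e5


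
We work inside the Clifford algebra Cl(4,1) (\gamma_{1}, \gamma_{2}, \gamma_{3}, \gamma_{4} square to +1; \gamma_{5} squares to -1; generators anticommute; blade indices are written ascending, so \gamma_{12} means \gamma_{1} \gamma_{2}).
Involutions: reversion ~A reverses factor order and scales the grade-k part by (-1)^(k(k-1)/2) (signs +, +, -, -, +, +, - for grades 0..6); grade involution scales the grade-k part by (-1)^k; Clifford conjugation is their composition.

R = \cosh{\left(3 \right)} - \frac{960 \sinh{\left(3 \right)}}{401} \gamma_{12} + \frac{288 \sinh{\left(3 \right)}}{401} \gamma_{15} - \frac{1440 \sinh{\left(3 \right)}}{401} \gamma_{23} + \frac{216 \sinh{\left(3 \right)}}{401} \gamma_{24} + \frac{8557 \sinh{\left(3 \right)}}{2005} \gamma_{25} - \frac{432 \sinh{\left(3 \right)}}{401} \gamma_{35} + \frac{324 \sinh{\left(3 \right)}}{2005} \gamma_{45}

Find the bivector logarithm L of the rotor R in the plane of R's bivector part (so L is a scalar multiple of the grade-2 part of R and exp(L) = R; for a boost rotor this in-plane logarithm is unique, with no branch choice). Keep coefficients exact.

The scalar part of R is \cosh{\left(3 \right)}, which fixes the rapidity magnitude through cosh (cosh is even, so it cannot fix the sign — the bivector part carries that); dividing the bivector part by sinh of the rapidity gives the plane, and L = rapidity * plane, where the joint sign ambiguity of (rapidity, plane) cancels in the product.
Concretely: cosh(rapidity) = \cosh{\left(3 \right)} gives rapidity = ±3, and since rapidity/sinh(rapidity) is even the sign is immaterial: L = (rapidity/sinh(rapidity)) * <R>_2 = (\frac{3}{\sinh{\left(3 \right)}}) * <R>_2.
Answer: - \frac{2880}{401} \gamma_{12} + \frac{864}{401} \gamma_{15} - \frac{4320}{401} \gamma_{23} + \frac{648}{401} \gamma_{24} + \frac{25671}{2005} \gamma_{25} - \frac{1296}{401} \gamma_{35} + \frac{972}{2005} \gamma_{45}


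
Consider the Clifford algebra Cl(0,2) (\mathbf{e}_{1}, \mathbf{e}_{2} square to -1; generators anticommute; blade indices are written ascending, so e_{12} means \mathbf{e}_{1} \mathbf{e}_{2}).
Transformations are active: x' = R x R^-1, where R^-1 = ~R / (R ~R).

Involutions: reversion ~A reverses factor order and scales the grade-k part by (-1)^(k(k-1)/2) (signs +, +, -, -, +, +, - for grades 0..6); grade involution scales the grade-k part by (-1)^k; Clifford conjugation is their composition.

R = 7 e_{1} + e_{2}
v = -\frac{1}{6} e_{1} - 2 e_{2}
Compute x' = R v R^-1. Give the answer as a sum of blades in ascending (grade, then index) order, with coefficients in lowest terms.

~R = 7 e_{1} + e_{2}, and R ~R = -50, so R^-1 = ~R / (-50).
R v = \frac{19}{6} - \frac{83}{6} e_{12}
Answer: -\frac{18}{25} e_{1} + \frac{281}{150} e_{2}


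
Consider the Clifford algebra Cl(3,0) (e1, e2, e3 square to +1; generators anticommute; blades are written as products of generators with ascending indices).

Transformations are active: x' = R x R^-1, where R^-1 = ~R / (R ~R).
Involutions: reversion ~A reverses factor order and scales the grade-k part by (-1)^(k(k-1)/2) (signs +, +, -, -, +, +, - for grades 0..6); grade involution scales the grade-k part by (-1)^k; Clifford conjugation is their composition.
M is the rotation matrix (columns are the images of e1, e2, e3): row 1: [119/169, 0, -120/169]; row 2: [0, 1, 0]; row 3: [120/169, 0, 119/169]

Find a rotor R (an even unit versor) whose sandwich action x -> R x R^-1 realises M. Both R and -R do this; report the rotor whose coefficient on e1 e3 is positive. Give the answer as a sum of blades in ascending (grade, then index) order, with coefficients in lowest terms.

Method: write R = a + b12*e1 e2 + b13*e1 e3 + b23*e2 e3 with a^2 + b12^2 + b13^2 + b23^2 = 1 (so R^-1 = ~R). Expanding the columns R e_j ~R gives tr M = 4a^2 - 1 and, from the antisymmetric part, M21 - M12 = -4a*b12, M13 - M31 = 4a*b13, M32 - M23 = -4a*b23.
Here tr M = 407/169, so a^2 = (1 + tr M)/4 = 144/169 and a = ±12/13. Taking a = 12/13: M21 - M12 = 0, M13 - M31 = -240/169, M32 - M23 = 0, giving b12 = 0, b13 = -5/13, b23 = 0, i.e. R = 12/13 - 5/13*e1 e3.
Its e1 e3 coefficient is negative, so report the other preimage -R.
Answer: -12/13 + 5/13*e1 e3. Recall the cover is two-to-one: with M of trace 407/169, both preimages act alike, and the stated e1 e3 sign chooses the sheet.


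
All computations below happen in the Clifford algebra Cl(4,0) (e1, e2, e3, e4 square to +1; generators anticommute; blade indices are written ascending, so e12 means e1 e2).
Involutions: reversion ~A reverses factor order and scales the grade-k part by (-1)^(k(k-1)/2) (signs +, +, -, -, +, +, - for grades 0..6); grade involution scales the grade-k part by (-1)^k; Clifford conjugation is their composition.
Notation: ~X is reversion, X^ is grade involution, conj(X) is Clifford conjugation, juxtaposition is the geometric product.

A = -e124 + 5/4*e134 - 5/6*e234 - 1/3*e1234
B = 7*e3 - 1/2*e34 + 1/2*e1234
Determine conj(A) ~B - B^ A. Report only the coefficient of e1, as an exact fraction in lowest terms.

first term: -1/6 - 25/24*e1 - 5/24*e2 - 1/2*e3 + 1/6*e12 - 35/4*e14 + 35/6*e24 + 1/2*e123 + 7/3*e124 + 7*e1234
second term: -1/6 + 25/24*e1 + 5/24*e2 + 1/2*e3 - 1/6*e12 + 35/4*e14 - 35/6*e24 + 1/2*e123 + 7/3*e124 + 7*e1234
Answer: -25/12


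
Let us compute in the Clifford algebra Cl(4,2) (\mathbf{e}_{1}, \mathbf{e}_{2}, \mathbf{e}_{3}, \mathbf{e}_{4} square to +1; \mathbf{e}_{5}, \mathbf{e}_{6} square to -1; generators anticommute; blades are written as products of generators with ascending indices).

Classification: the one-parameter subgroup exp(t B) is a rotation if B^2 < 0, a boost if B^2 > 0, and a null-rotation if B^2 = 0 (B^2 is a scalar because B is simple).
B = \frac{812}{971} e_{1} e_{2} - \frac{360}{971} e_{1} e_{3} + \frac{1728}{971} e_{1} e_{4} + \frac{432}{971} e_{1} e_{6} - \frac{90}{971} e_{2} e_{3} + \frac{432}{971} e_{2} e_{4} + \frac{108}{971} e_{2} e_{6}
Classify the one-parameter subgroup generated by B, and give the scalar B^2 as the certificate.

B^2 term by term: the squares give (\frac{812}{971})^2*(e_{1} e_{2})^2 + (-\frac{360}{971})^2*(e_{1} e_{3})^2 + (\frac{1728}{971})^2*(e_{1} e_{4})^2 + (\frac{432}{971})^2*(e_{1} e_{6})^2 + (-\frac{90}{971})^2*(e_{2} e_{3})^2 + (\frac{432}{971})^2*(e_{2} e_{4})^2 + (\frac{108}{971})^2*(e_{2} e_{6})^2 = \frac{659344}{942841}*(-1) + \frac{129600}{942841}*(-1) + \frac{2985984}{942841}*(-1) + \frac{186624}{942841}*(+1) + \frac{8100}{942841}*(-1) + \frac{186624}{942841}*(-1) + \frac{11664}{942841}*(+1) = -4 (each basis 2-blade squares to minus the product of its generators' squares); cross terms between blades sharing an index anticommute and cancel; the commuting (index-disjoint) pairs give grade-4 terms 2*c*c'*(blade product), which cancel blade by blade — e_{1} e_{2} e_{3} e_{4}: \frac{311040}{942841} - \frac{311040}{942841} = 0; e_{1} e_{2} e_{3} e_{6}: \frac{77760}{942841} - \frac{77760}{942841} = 0; e_{1} e_{2} e_{4} e_{6}: -\frac{373248}{942841} + \frac{373248}{942841} = 0 — confirming B is simple. So B^2 = -4.
Answer: rotation, certificate B^2 = -4. Check the certificate: B^2 = -4, and that sign is decisive whatever form B takes.


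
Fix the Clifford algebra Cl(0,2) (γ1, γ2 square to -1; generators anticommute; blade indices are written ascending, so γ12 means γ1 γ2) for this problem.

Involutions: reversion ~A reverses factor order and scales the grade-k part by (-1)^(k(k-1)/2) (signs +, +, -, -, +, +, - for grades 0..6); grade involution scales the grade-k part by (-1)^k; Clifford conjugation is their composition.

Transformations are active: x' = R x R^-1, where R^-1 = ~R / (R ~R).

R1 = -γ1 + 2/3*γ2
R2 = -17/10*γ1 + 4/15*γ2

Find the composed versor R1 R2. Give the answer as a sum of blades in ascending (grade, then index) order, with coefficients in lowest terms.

Distribute over the terms of R1 (each basis-blade product reordered to ascending indices, repeated generators contracted through their squares):
(-γ1) R2 = -17/10 - 4/15*γ12
(2/3*γ2) R2 = -8/45 + 17/15*γ12
Summing the partial products and collecting blades:
Answer: -169/90 + 13/15*γ12
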